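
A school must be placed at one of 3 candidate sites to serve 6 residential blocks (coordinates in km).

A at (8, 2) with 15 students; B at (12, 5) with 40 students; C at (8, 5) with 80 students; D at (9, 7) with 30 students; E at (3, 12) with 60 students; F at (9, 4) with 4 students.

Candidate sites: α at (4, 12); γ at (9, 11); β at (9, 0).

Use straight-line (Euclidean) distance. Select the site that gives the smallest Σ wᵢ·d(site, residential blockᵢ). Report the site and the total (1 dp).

γ, total 1403.7 km

Total weighted distance at each candidate:
  α (4, 12): total = 1541.6
  γ (9, 11): total = 1403.7
  β (9, 0): total = 1705.7
Minimum is at γ with total 1403.7 km.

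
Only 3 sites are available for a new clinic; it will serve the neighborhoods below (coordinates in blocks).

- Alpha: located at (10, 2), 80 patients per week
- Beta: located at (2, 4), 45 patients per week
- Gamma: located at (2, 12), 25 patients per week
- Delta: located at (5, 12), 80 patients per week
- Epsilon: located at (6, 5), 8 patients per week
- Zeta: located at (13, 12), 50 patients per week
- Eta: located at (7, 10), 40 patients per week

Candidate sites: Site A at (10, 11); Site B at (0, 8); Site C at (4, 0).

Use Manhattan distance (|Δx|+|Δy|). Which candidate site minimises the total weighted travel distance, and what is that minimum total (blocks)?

Site A, total 2540 blocks

Total weighted distance at each candidate:
  Site A (10, 11): total = 2540
  Site B (0, 8): total = 3702
  Site C (4, 0): total = 3926
Minimum is at Site A with total 2540 blocks.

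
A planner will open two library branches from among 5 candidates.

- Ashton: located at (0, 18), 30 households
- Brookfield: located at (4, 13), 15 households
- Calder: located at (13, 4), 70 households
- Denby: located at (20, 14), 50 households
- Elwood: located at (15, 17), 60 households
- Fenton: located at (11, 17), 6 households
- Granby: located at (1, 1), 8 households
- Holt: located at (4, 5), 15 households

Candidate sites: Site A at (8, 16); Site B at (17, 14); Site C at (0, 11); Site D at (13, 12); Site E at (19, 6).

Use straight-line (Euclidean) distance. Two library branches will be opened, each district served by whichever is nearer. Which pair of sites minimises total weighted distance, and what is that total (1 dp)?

Evaluate every pair (each demand assigned to the nearer of the two):
  {Site B, Site C}: total = 1626.2
  {Site C, Site D}: total = 1745.1
  {Site A, Site B}: total = 1769.6
  {Site B, Site D}: total = 1825.3
  {Site A, Site D}: total = 1889.7
  {Site A, Site E}: total = 1919.4
  {Site B, Site E}: total = 1943.8
  {Site D, Site E}: total = 2028.8
  {Site C, Site E}: total = 2088.9
  {Site A, Site C}: total = 2427.2
Best pair: {Site B, Site C} with total 1626.2.

{Site B, Site C}, total 1626.2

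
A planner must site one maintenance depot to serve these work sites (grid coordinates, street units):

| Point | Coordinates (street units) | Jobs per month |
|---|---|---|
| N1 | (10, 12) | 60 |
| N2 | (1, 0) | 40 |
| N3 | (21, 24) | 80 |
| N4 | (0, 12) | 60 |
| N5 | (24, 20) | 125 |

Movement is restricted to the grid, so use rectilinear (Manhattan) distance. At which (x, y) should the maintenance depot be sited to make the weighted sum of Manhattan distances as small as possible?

Manhattan distance separates: Σwᵢ(|x−xᵢ|+|y−yᵢ|) = Σwᵢ|x−xᵢ| + Σwᵢ|y−yᵢ|, so x and y are optimised independently as 1-D weighted medians.
Total weight W = 365; half = 182.5.
x-coordinate, sorted with cumulative weight:
  x=0 (N4, w=60) cum 60
  x=1 (N2, w=40) cum 100
  x=10 (N1, w=60) cum 160
  x=21 (N3, w=80) cum 240  ← median
  x=24 (N5, w=125) cum 365
⇒ x* = 21
y-coordinate, sorted with cumulative weight:
  y=0 (N2, w=40) cum 40
  y=12 (N1, w=60) cum 100
  y=12 (N4, w=60) cum 160
  y=20 (N5, w=125) cum 285  ← median
  y=24 (N3, w=80) cum 365
⇒ y* = 20

(21, 20)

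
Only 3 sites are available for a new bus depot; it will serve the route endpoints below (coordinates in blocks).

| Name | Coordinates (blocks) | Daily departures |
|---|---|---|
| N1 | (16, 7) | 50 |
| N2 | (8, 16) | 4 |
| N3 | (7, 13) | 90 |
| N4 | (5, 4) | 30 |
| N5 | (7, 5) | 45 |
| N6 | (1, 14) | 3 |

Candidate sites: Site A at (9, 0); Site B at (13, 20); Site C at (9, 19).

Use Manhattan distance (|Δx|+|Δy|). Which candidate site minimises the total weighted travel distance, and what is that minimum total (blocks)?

Total weighted distance at each candidate:
  Site A (9, 0): total = 2739
  Site B (13, 20): total = 3725
  Site C (9, 19): total = 3015
Minimum is at Site A with total 2739 blocks.

Site A, total 2739 blocks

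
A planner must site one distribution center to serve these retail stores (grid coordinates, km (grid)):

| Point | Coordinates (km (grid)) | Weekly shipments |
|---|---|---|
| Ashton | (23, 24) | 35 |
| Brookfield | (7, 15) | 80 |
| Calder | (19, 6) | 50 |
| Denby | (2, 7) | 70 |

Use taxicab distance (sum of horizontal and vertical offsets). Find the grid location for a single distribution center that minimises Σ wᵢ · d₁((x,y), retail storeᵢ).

(7, 7)

Manhattan distance separates: Σwᵢ(|x−xᵢ|+|y−yᵢ|) = Σwᵢ|x−xᵢ| + Σwᵢ|y−yᵢ|, so x and y are optimised independently as 1-D weighted medians.
Total weight W = 235; half = 117.5.
x-coordinate, sorted with cumulative weight:
  x=2 (Denby, w=70) cum 70
  x=7 (Brookfield, w=80) cum 150  ← median
  x=19 (Calder, w=50) cum 200
  x=23 (Ashton, w=35) cum 235
⇒ x* = 7
y-coordinate, sorted with cumulative weight:
  y=6 (Calder, w=50) cum 50
  y=7 (Denby, w=70) cum 120  ← median
  y=15 (Brookfield, w=80) cum 200
  y=24 (Ashton, w=35) cum 235
⇒ y* = 7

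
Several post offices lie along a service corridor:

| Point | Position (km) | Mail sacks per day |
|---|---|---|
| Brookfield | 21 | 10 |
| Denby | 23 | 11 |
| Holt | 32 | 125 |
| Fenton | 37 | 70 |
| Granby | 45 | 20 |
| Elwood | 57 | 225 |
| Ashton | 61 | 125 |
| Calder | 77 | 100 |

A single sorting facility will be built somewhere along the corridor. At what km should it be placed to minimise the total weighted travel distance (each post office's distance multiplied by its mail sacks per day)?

x = 57

For a sum of weighted absolute distances on a line, the optimum is the weighted median (not the mean). Total weight W = 686; half-weight = 343.
Sort by position and accumulate weight:
  km 21 (Brookfield, w=10) → cum 10
  km 23 (Denby, w=11) → cum 21
  km 32 (Holt, w=125) → cum 146
  km 37 (Fenton, w=70) → cum 216
  km 45 (Granby, w=20) → cum 236
  km 57 (Elwood, w=225) → cum 461  ≥ 343 → median here
  km 61 (Ashton, w=125) → cum 586
  km 77 (Calder, w=100) → cum 686
Optimal location: km 57.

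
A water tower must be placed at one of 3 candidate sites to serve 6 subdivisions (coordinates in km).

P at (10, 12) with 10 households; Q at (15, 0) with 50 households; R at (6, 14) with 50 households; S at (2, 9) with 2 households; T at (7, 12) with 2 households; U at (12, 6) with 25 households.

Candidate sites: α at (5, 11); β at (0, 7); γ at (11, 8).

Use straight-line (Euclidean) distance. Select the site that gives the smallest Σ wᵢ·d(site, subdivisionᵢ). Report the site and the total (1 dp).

Total weighted distance at each candidate:
  α (5, 11): total = 1179.1
  β (0, 7): total = 1724.3
  γ (11, 8): total = 964.3
Minimum is at γ with total 964.3 km.

γ, total 964.3 km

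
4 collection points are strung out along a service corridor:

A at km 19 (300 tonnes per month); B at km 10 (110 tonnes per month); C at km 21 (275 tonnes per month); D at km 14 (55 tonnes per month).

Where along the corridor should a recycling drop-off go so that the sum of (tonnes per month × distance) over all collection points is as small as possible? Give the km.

x = 19

For a sum of weighted absolute distances on a line, the optimum is the weighted median (not the mean). Total weight W = 740; half-weight = 370.
Sort by position and accumulate weight:
  km 10 (B, w=110) → cum 110
  km 14 (D, w=55) → cum 165
  km 19 (A, w=300) → cum 465  ≥ 370 → median here
  km 21 (C, w=275) → cum 740
Optimal location: km 19.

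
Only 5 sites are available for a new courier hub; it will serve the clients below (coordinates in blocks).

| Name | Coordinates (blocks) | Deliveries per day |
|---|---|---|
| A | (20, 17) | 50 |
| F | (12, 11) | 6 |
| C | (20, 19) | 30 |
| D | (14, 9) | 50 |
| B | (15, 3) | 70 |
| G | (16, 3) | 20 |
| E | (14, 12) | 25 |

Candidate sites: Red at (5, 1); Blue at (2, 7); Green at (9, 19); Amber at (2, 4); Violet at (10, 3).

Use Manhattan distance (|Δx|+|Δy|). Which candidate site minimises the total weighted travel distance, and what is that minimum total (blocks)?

Violet, total 3335 blocks

Total weighted distance at each candidate:
  Red (5, 1): total = 5092
  Blue (2, 7): total = 5059
  Green (9, 19): total = 4096
  Amber (2, 4): total = 5272
  Violet (10, 3): total = 3335
Minimum is at Violet with total 3335 blocks.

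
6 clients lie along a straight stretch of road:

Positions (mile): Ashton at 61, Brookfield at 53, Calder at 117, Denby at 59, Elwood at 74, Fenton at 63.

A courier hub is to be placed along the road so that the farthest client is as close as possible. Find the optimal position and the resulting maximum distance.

location 85, max distance 32

The 1-center on a line is the midpoint of the two extreme points: leftmost at 53, rightmost at 117.
Optimal location = (53 + 117)/2 = 85; maximum distance = (117 − 53)/2 = 32.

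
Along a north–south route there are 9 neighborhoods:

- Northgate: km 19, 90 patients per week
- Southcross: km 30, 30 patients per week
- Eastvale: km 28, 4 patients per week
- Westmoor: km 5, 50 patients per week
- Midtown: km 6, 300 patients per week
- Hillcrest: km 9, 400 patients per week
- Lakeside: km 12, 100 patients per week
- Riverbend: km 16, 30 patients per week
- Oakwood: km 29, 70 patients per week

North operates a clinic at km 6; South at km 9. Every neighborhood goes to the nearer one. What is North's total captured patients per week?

350

The indifferent point is the midpoint (6+9)/2 = 7.5; neighborhoods left of it (closer to North at 6) go to North, those right go to South.
  Westmoor at 5 (w=50) → North
  Midtown at 6 (w=300) → North
  Hillcrest at 9 (w=400) → South
  Lakeside at 12 (w=100) → South
  Riverbend at 16 (w=30) → South
  Northgate at 19 (w=90) → South
  Eastvale at 28 (w=4) → South
  Oakwood at 29 (w=70) → South
  Southcross at 30 (w=30) → South
North captures 350; South captures 724.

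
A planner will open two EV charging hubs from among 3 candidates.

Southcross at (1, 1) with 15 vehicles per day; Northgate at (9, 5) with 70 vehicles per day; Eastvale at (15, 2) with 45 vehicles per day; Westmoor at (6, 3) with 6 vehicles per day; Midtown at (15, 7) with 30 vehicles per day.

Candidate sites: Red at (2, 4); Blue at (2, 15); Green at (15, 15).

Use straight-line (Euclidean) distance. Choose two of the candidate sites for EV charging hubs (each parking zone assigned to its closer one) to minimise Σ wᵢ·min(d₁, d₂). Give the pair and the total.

{Red, Green}, total 1392.1

Evaluate every pair (each demand assigned to the nearer of the two):
  {Red, Green}: total = 1392.1
  {Red, Blue}: total = 1559.3
  {Blue, Green}: total = 1927.8
Best pair: {Red, Green} with total 1392.1.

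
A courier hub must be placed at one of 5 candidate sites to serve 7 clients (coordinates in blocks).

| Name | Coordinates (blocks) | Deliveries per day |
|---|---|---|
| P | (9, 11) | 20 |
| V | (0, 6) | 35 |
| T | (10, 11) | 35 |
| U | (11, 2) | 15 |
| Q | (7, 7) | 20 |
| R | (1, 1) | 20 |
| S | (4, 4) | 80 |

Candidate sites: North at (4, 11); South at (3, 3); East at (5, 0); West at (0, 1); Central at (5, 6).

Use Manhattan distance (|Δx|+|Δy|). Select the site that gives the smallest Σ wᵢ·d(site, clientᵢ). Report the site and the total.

Central, total 1335 blocks

Total weighted distance at each candidate:
  North (4, 11): total = 1825
  South (3, 3): total = 1550
  East (5, 0): total = 2045
  West (0, 1): total = 2275
  Central (5, 6): total = 1335
Minimum is at Central with total 1335 blocks.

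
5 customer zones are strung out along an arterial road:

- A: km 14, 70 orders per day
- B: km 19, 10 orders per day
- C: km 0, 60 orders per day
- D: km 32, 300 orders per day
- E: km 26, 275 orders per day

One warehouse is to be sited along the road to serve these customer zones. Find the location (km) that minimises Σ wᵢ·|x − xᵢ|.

x = 26

For a sum of weighted absolute distances on a line, the optimum is the weighted median (not the mean). Total weight W = 715; half-weight = 357.5.
Sort by position and accumulate weight:
  km 0 (C, w=60) → cum 60
  km 14 (A, w=70) → cum 130
  km 19 (B, w=10) → cum 140
  km 26 (E, w=275) → cum 415  ≥ 357.5 → median here
  km 32 (D, w=300) → cum 715
Optimal location: km 26.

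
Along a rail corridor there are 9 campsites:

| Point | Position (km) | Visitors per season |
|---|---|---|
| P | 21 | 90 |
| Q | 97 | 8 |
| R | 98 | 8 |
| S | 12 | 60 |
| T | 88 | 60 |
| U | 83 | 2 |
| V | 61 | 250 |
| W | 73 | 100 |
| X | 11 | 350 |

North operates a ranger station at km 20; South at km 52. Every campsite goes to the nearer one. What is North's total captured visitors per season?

The indifferent point is the midpoint (20+52)/2 = 36; campsites left of it (closer to North at 20) go to North, those right go to South.
  X at 11 (w=350) → North
  S at 12 (w=60) → North
  P at 21 (w=90) → North
  V at 61 (w=250) → South
  W at 73 (w=100) → South
  U at 83 (w=2) → South
  T at 88 (w=60) → South
  Q at 97 (w=8) → South
  R at 98 (w=8) → South
North captures 500; South captures 428.

500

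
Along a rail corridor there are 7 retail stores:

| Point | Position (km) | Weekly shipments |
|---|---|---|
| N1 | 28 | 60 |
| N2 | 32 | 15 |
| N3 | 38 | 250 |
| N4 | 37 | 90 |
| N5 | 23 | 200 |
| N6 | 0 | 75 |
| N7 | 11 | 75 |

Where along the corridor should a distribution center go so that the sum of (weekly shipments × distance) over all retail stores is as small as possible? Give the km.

x = 28

For a sum of weighted absolute distances on a line, the optimum is the weighted median (not the mean). Total weight W = 765; half-weight = 382.5.
Sort by position and accumulate weight:
  km 0 (N6, w=75) → cum 75
  km 11 (N7, w=75) → cum 150
  km 23 (N5, w=200) → cum 350
  km 28 (N1, w=60) → cum 410  ≥ 382.5 → median here
  km 32 (N2, w=15) → cum 425
  km 37 (N4, w=90) → cum 515
  km 38 (N3, w=250) → cum 765
Optimal location: km 28.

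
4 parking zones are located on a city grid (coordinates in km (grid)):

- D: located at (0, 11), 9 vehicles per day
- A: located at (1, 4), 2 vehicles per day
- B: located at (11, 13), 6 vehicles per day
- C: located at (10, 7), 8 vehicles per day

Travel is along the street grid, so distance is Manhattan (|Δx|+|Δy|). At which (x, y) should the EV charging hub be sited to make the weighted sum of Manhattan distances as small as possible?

Manhattan distance separates: Σwᵢ(|x−xᵢ|+|y−yᵢ|) = Σwᵢ|x−xᵢ| + Σwᵢ|y−yᵢ|, so x and y are optimised independently as 1-D weighted medians.
Total weight W = 25; half = 12.5.
x-coordinate, sorted with cumulative weight:
  x=0 (D, w=9) cum 9
  x=1 (A, w=2) cum 11
  x=10 (C, w=8) cum 19  ← median
  x=11 (B, w=6) cum 25
⇒ x* = 10
y-coordinate, sorted with cumulative weight:
  y=4 (A, w=2) cum 2
  y=7 (C, w=8) cum 10
  y=11 (D, w=9) cum 19  ← median
  y=13 (B, w=6) cum 25
⇒ y* = 11

(10, 11)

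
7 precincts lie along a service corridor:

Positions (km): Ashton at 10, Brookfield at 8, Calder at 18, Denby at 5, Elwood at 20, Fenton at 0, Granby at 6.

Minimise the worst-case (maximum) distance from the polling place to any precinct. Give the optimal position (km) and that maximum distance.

The 1-center on a line is the midpoint of the two extreme points: leftmost at 0, rightmost at 20.
Optimal location = (0 + 20)/2 = 10; maximum distance = (20 − 0)/2 = 10.

location 10, max distance 10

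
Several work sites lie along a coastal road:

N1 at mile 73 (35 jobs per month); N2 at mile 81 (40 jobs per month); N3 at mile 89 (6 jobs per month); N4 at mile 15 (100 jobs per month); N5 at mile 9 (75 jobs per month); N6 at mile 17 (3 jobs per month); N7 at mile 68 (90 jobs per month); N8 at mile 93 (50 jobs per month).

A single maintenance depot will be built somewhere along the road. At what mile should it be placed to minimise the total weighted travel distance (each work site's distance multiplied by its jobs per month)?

For a sum of weighted absolute distances on a line, the optimum is the weighted median (not the mean). Total weight W = 399; half-weight = 199.5.
Sort by position and accumulate weight:
  mile 9 (N5, w=75) → cum 75
  mile 15 (N4, w=100) → cum 175
  mile 17 (N6, w=3) → cum 178
  mile 68 (N7, w=90) → cum 268  ≥ 199.5 → median here
  mile 73 (N1, w=35) → cum 303
  mile 81 (N2, w=40) → cum 343
  mile 89 (N3, w=6) → cum 349
  mile 93 (N8, w=50) → cum 399
Optimal location: mile 68.

x = 68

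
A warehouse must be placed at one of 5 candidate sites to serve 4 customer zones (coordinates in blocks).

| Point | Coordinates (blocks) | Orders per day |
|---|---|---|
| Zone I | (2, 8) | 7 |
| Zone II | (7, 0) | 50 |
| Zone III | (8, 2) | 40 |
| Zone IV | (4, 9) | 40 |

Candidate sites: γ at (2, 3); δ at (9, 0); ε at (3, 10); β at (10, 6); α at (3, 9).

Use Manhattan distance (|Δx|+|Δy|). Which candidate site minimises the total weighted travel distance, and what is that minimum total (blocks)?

δ, total 885 blocks

Total weighted distance at each candidate:
  γ (2, 3): total = 1035
  δ (9, 0): total = 885
  ε (3, 10): total = 1321
  β (10, 6): total = 1120
  α (3, 9): total = 1184
Minimum is at δ with total 885 blocks.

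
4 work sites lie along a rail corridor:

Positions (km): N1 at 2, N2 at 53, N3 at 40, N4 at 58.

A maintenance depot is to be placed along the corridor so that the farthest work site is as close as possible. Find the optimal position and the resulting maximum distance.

The 1-center on a line is the midpoint of the two extreme points: leftmost at 2, rightmost at 58.
Optimal location = (2 + 58)/2 = 30; maximum distance = (58 − 2)/2 = 28.

location 30, max distance 28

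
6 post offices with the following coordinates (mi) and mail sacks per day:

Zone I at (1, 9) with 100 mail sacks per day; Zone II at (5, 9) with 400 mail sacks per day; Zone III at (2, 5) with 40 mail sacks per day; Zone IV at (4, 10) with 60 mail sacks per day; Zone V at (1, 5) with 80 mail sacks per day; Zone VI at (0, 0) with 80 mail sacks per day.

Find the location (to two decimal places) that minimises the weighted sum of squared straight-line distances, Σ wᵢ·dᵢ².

The minimiser of Σwᵢ‖p−pᵢ‖² is the weighted centroid p* = (Σwᵢpᵢ)/(Σwᵢ).
Σwᵢ = 760.
Σwᵢxᵢ = 100·1 + 400·5 + 40·2 + 60·4 + 80·1 + 80·0 = 2500.
Σwᵢyᵢ = 100·9 + 400·9 + 40·5 + 60·10 + 80·5 + 80·0 = 5700.
x* = 2500/760 = 3.29, y* = 5700/760 = 7.50.

(3.29, 7.50)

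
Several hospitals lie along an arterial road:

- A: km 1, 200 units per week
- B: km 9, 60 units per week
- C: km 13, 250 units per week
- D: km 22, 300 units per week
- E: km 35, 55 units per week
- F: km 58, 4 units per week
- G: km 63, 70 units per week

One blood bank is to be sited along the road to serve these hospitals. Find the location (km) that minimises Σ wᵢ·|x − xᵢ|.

x = 13

For a sum of weighted absolute distances on a line, the optimum is the weighted median (not the mean). Total weight W = 939; half-weight = 469.5.
Sort by position and accumulate weight:
  km 1 (A, w=200) → cum 200
  km 9 (B, w=60) → cum 260
  km 13 (C, w=250) → cum 510  ≥ 469.5 → median here
  km 22 (D, w=300) → cum 810
  km 35 (E, w=55) → cum 865
  km 58 (F, w=4) → cum 869
  km 63 (G, w=70) → cum 939
Optimal location: km 13.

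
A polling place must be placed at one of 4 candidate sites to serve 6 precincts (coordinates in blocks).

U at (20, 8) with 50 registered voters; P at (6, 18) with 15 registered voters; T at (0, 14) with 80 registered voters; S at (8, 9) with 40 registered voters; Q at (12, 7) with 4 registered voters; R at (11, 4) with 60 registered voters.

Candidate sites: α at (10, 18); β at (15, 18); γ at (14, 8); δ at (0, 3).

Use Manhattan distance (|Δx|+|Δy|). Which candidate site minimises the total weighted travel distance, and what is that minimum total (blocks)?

Total weighted distance at each candidate:
  α (10, 18): total = 3572
  β (15, 18): total = 4181
  γ (14, 8): total = 2882
  δ (0, 3): total = 3789
Minimum is at γ with total 2882 blocks.

γ, total 2882 blocks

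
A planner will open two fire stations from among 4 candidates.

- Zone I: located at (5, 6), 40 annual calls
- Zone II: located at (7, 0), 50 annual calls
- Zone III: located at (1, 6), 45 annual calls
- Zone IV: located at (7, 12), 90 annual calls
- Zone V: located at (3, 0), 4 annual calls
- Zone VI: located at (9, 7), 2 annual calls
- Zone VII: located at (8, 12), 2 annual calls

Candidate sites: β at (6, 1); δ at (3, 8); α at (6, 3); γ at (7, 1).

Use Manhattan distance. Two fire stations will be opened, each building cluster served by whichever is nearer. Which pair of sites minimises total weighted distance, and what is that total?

Evaluate every pair (each demand assigned to the nearer of the two):
  {δ, γ}: total = 1162
  {β, δ}: total = 1208
  {δ, α}: total = 1316
  {α, γ}: total = 1526
  {β, α}: total = 1572
  {β, γ}: total = 1786
Best pair: {δ, γ} with total 1162.

{δ, γ}, total 1162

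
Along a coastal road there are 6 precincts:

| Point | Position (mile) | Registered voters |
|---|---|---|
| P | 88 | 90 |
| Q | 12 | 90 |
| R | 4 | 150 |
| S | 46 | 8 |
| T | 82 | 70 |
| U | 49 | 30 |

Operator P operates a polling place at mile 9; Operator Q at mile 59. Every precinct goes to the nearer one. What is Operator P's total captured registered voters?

The indifferent point is the midpoint (9+59)/2 = 34; precincts left of it (closer to Operator P at 9) go to Operator P, those right go to Operator Q.
  R at 4 (w=150) → Operator P
  Q at 12 (w=90) → Operator P
  S at 46 (w=8) → Operator Q
  U at 49 (w=30) → Operator Q
  T at 82 (w=70) → Operator Q
  P at 88 (w=90) → Operator Q
Operator P captures 240; Operator Q captures 198.

240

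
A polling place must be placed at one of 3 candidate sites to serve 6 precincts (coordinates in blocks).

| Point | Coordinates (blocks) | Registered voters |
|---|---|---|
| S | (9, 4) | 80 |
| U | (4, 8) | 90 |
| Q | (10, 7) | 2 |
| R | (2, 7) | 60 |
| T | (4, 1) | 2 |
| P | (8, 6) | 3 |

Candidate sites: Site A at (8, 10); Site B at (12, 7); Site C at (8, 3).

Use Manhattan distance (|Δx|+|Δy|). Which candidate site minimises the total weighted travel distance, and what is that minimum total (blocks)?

Site C, total 1603 blocks

Total weighted distance at each candidate:
  Site A (8, 10): total = 1688
  Site B (12, 7): total = 1937
  Site C (8, 3): total = 1603
Minimum is at Site C with total 1603 blocks.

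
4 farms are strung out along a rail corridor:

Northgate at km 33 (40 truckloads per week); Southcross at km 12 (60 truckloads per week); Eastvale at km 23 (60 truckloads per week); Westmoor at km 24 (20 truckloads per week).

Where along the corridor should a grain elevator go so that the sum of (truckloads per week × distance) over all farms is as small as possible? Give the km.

x = 23

For a sum of weighted absolute distances on a line, the optimum is the weighted median (not the mean). Total weight W = 180; half-weight = 90.
Sort by position and accumulate weight:
  km 12 (Southcross, w=60) → cum 60
  km 23 (Eastvale, w=60) → cum 120  ≥ 90 → median here
  km 24 (Westmoor, w=20) → cum 140
  km 33 (Northgate, w=40) → cum 180
Optimal location: km 23.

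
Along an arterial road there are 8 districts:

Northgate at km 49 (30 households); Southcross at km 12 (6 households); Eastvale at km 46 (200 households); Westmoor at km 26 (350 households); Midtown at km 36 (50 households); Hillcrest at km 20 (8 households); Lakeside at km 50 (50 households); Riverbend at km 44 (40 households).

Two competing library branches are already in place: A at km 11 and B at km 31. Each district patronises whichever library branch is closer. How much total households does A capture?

The indifferent point is the midpoint (11+31)/2 = 21; districts left of it (closer to A at 11) go to A, those right go to B.
  Southcross at 12 (w=6) → A
  Hillcrest at 20 (w=8) → A
  Westmoor at 26 (w=350) → B
  Midtown at 36 (w=50) → B
  Riverbend at 44 (w=40) → B
  Eastvale at 46 (w=200) → B
  Northgate at 49 (w=30) → B
  Lakeside at 50 (w=50) → B
A captures 14; B captures 720.

14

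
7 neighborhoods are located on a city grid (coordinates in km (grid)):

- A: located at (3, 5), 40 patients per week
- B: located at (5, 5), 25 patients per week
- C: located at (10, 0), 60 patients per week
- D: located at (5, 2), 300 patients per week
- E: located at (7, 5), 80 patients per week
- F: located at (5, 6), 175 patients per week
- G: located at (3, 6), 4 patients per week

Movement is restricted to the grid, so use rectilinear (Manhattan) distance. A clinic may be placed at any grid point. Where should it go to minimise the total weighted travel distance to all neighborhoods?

Manhattan distance separates: Σwᵢ(|x−xᵢ|+|y−yᵢ|) = Σwᵢ|x−xᵢ| + Σwᵢ|y−yᵢ|, so x and y are optimised independently as 1-D weighted medians.
Total weight W = 684; half = 342.
x-coordinate, sorted with cumulative weight:
  x=3 (A, w=40) cum 40
  x=3 (G, w=4) cum 44
  x=5 (B, w=25) cum 69
  x=5 (D, w=300) cum 369  ← median
  x=5 (F, w=175) cum 544
  x=7 (E, w=80) cum 624
  x=10 (C, w=60) cum 684
⇒ x* = 5
y-coordinate, sorted with cumulative weight:
  y=0 (C, w=60) cum 60
  y=2 (D, w=300) cum 360  ← median
  y=5 (A, w=40) cum 400
  y=5 (B, w=25) cum 425
  y=5 (E, w=80) cum 505
  y=6 (F, w=175) cum 680
  y=6 (G, w=4) cum 684
⇒ y* = 2

(5, 2)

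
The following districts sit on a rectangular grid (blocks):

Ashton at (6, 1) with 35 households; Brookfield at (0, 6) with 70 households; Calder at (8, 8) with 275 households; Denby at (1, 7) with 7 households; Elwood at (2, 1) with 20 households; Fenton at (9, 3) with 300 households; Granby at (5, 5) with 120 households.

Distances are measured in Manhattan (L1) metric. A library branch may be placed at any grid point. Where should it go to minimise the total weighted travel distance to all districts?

(8, 5)

Manhattan distance separates: Σwᵢ(|x−xᵢ|+|y−yᵢ|) = Σwᵢ|x−xᵢ| + Σwᵢ|y−yᵢ|, so x and y are optimised independently as 1-D weighted medians.
Total weight W = 827; half = 413.5.
x-coordinate, sorted with cumulative weight:
  x=0 (Brookfield, w=70) cum 70
  x=1 (Denby, w=7) cum 77
  x=2 (Elwood, w=20) cum 97
  x=5 (Granby, w=120) cum 217
  x=6 (Ashton, w=35) cum 252
  x=8 (Calder, w=275) cum 527  ← median
  x=9 (Fenton, w=300) cum 827
⇒ x* = 8
y-coordinate, sorted with cumulative weight:
  y=1 (Ashton, w=35) cum 35
  y=1 (Elwood, w=20) cum 55
  y=3 (Fenton, w=300) cum 355
  y=5 (Granby, w=120) cum 475  ← median
  y=6 (Brookfield, w=70) cum 545
  y=7 (Denby, w=7) cum 552
  y=8 (Calder, w=275) cum 827
⇒ y* = 5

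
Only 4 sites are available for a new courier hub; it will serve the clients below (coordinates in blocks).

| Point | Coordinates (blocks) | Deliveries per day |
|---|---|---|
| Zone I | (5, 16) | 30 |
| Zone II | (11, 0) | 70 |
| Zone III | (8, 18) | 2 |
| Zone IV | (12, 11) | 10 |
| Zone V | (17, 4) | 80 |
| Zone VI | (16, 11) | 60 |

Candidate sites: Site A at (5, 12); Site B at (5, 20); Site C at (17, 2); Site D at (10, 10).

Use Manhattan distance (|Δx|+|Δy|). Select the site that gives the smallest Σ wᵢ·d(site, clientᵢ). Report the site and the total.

Site C, total 2290 blocks

Total weighted distance at each candidate:
  Site A (5, 12): total = 3798
  Site B (5, 20): total = 5550
  Site C (17, 2): total = 2290
  Site D (10, 10): total = 2610
Minimum is at Site C with total 2290 blocks.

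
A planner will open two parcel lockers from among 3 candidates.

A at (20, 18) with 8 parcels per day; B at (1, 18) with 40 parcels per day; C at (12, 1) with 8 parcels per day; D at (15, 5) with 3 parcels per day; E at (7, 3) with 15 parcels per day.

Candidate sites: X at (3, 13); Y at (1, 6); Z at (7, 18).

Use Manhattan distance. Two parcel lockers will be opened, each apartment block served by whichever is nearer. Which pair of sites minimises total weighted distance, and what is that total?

{Y, Z}, total 652

Evaluate every pair (each demand assigned to the nearer of the two):
  {Y, Z}: total = 652
  {X, Y}: total = 764
  {X, Z}: total = 782
Best pair: {Y, Z} with total 652.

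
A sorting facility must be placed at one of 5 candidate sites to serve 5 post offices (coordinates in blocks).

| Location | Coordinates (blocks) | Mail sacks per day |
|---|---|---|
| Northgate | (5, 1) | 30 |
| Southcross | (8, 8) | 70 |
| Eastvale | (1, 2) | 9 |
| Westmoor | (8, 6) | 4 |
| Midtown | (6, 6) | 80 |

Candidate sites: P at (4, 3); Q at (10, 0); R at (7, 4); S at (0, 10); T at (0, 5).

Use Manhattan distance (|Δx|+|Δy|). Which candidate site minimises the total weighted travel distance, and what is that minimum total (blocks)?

Total weighted distance at each candidate:
  P (4, 3): total = 1184
  Q (10, 0): total = 1811
  R (7, 4): total = 824
  S (0, 10): total = 2049
  T (0, 5): total = 1672
Minimum is at R with total 824 blocks.

R, total 824 blocks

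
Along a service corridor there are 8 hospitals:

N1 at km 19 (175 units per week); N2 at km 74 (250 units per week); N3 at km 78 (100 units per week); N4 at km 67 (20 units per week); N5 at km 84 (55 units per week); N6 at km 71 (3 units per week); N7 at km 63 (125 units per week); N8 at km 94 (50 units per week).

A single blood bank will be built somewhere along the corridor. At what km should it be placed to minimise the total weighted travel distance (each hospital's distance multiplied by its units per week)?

x = 74

For a sum of weighted absolute distances on a line, the optimum is the weighted median (not the mean). Total weight W = 778; half-weight = 389.
Sort by position and accumulate weight:
  km 19 (N1, w=175) → cum 175
  km 63 (N7, w=125) → cum 300
  km 67 (N4, w=20) → cum 320
  km 71 (N6, w=3) → cum 323
  km 74 (N2, w=250) → cum 573  ≥ 389 → median here
  km 78 (N3, w=100) → cum 673
  km 84 (N5, w=55) → cum 728
  km 94 (N8, w=50) → cum 778
Optimal location: km 74.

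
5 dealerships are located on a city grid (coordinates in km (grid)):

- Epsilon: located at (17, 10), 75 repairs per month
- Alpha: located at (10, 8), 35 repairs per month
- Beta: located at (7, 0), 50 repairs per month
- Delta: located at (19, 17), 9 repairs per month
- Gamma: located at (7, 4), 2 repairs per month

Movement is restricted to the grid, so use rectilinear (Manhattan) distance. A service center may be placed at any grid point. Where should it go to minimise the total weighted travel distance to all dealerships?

(10, 8)

Manhattan distance separates: Σwᵢ(|x−xᵢ|+|y−yᵢ|) = Σwᵢ|x−xᵢ| + Σwᵢ|y−yᵢ|, so x and y are optimised independently as 1-D weighted medians.
Total weight W = 171; half = 85.5.
x-coordinate, sorted with cumulative weight:
  x=7 (Beta, w=50) cum 50
  x=7 (Gamma, w=2) cum 52
  x=10 (Alpha, w=35) cum 87  ← median
  x=17 (Epsilon, w=75) cum 162
  x=19 (Delta, w=9) cum 171
⇒ x* = 10
y-coordinate, sorted with cumulative weight:
  y=0 (Beta, w=50) cum 50
  y=4 (Gamma, w=2) cum 52
  y=8 (Alpha, w=35) cum 87  ← median
  y=10 (Epsilon, w=75) cum 162
  y=17 (Delta, w=9) cum 171
⇒ y* = 8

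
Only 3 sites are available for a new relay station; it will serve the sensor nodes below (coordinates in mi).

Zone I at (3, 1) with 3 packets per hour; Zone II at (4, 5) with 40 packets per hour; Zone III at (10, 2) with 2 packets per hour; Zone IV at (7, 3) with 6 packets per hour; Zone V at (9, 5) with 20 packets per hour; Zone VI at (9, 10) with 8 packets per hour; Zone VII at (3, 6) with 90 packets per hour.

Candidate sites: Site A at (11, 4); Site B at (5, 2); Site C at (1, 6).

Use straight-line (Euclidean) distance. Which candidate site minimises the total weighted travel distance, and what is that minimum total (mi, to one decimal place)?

Total weighted distance at each candidate:
  Site A (11, 4): total = 1175.2
  Site B (5, 2): total = 730.7
  Site C (1, 6): total = 615.4
Minimum is at Site C with total 615.4 mi.

Site C, total 615.4 mi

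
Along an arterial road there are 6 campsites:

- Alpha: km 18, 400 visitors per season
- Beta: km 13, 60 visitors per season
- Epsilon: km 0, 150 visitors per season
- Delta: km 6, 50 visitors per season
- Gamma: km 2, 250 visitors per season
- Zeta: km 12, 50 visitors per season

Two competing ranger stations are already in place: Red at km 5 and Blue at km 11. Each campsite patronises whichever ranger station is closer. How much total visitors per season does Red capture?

The indifferent point is the midpoint (5+11)/2 = 8; campsites left of it (closer to Red at 5) go to Red, those right go to Blue.
  Epsilon at 0 (w=150) → Red
  Gamma at 2 (w=250) → Red
  Delta at 6 (w=50) → Red
  Zeta at 12 (w=50) → Blue
  Beta at 13 (w=60) → Blue
  Alpha at 18 (w=400) → Blue
Red captures 450; Blue captures 510.

450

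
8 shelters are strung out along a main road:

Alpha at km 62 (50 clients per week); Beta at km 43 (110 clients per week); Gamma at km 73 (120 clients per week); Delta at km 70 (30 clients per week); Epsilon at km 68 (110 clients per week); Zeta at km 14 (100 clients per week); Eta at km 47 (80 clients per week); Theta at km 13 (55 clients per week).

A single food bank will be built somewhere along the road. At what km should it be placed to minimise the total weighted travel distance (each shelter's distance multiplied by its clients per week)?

x = 47

For a sum of weighted absolute distances on a line, the optimum is the weighted median (not the mean). Total weight W = 655; half-weight = 327.5.
Sort by position and accumulate weight:
  km 13 (Theta, w=55) → cum 55
  km 14 (Zeta, w=100) → cum 155
  km 43 (Beta, w=110) → cum 265
  km 47 (Eta, w=80) → cum 345  ≥ 327.5 → median here
  km 62 (Alpha, w=50) → cum 395
  km 68 (Epsilon, w=110) → cum 505
  km 70 (Delta, w=30) → cum 535
  km 73 (Gamma, w=120) → cum 655
Optimal location: km 47.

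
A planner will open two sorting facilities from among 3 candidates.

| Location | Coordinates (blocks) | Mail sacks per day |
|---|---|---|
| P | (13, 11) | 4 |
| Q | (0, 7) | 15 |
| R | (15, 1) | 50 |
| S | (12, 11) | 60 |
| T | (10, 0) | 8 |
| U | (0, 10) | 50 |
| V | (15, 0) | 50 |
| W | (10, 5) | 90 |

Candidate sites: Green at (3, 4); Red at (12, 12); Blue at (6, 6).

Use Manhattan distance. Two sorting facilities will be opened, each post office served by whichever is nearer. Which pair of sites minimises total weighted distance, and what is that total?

Evaluate every pair (each demand assigned to the nearer of the two):
  {Red, Blue}: total = 2653
  {Green, Red}: total = 2866
  {Green, Blue}: total = 3228
Best pair: {Red, Blue} with total 2653.

{Red, Blue}, total 2653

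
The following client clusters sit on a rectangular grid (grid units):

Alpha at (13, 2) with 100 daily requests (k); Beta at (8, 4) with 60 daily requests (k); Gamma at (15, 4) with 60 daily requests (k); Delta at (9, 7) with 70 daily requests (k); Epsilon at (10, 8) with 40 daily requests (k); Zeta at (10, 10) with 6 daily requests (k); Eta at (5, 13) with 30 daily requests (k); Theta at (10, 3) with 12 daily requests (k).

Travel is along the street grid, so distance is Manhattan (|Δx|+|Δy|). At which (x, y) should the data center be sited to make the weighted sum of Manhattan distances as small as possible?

Manhattan distance separates: Σwᵢ(|x−xᵢ|+|y−yᵢ|) = Σwᵢ|x−xᵢ| + Σwᵢ|y−yᵢ|, so x and y are optimised independently as 1-D weighted medians.
Total weight W = 378; half = 189.
x-coordinate, sorted with cumulative weight:
  x=5 (Eta, w=30) cum 30
  x=8 (Beta, w=60) cum 90
  x=9 (Delta, w=70) cum 160
  x=10 (Epsilon, w=40) cum 200  ← median
  x=10 (Zeta, w=6) cum 206
  x=10 (Theta, w=12) cum 218
  x=13 (Alpha, w=100) cum 318
  x=15 (Gamma, w=60) cum 378
⇒ x* = 10
y-coordinate, sorted with cumulative weight:
  y=2 (Alpha, w=100) cum 100
  y=3 (Theta, w=12) cum 112
  y=4 (Beta, w=60) cum 172
  y=4 (Gamma, w=60) cum 232  ← median
  y=7 (Delta, w=70) cum 302
  y=8 (Epsilon, w=40) cum 342
  y=10 (Zeta, w=6) cum 348
  y=13 (Eta, w=30) cum 378
⇒ y* = 4

(10, 4)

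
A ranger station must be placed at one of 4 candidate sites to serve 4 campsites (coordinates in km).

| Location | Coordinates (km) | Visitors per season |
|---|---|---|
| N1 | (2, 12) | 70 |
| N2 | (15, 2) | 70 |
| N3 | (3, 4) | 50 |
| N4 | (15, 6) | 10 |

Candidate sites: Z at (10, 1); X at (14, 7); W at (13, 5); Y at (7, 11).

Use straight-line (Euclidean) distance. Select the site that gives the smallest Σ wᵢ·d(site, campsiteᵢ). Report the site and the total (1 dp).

W, total 1689.9 km

Total weighted distance at each candidate:
  Z (10, 1): total = 1760.5
  X (14, 7): total = 1851.2
  W (13, 5): total = 1689.9
  Y (7, 11): total = 1697.3
Minimum is at W with total 1689.9 km.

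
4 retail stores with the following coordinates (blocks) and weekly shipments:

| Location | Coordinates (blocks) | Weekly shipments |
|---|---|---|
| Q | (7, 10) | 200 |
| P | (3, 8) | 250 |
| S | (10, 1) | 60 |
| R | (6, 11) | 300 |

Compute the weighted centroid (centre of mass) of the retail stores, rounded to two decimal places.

The minimiser of Σwᵢ‖p−pᵢ‖² is the weighted centroid p* = (Σwᵢpᵢ)/(Σwᵢ).
Σwᵢ = 810.
Σwᵢxᵢ = 200·7 + 250·3 + 60·10 + 300·6 = 4550.
Σwᵢyᵢ = 200·10 + 250·8 + 60·1 + 300·11 = 7360.
x* = 4550/810 = 5.62, y* = 7360/810 = 9.09.

(5.62, 9.09)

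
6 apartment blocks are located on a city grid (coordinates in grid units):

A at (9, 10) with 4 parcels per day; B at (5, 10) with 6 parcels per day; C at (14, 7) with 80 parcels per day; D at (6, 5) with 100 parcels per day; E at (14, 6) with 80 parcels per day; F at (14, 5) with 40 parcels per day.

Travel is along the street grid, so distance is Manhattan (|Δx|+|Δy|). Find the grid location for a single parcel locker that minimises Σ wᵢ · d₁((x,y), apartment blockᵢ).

(14, 6)

Manhattan distance separates: Σwᵢ(|x−xᵢ|+|y−yᵢ|) = Σwᵢ|x−xᵢ| + Σwᵢ|y−yᵢ|, so x and y are optimised independently as 1-D weighted medians.
Total weight W = 310; half = 155.
x-coordinate, sorted with cumulative weight:
  x=5 (B, w=6) cum 6
  x=6 (D, w=100) cum 106
  x=9 (A, w=4) cum 110
  x=14 (C, w=80) cum 190  ← median
  x=14 (E, w=80) cum 270
  x=14 (F, w=40) cum 310
⇒ x* = 14
y-coordinate, sorted with cumulative weight:
  y=5 (D, w=100) cum 100
  y=5 (F, w=40) cum 140
  y=6 (E, w=80) cum 220  ← median
  y=7 (C, w=80) cum 300
  y=10 (A, w=4) cum 304
  y=10 (B, w=6) cum 310
⇒ y* = 6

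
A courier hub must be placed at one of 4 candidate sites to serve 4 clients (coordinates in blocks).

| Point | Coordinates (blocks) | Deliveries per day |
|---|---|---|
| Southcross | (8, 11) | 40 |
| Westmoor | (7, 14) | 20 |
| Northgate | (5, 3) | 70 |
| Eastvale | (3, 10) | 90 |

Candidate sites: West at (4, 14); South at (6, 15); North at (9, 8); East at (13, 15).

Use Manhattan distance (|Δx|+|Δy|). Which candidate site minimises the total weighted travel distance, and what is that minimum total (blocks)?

West, total 1630 blocks

Total weighted distance at each candidate:
  West (4, 14): total = 1630
  South (6, 15): total = 1910
  North (9, 8): total = 1670
  East (13, 15): total = 3250
Minimum is at West with total 1630 blocks.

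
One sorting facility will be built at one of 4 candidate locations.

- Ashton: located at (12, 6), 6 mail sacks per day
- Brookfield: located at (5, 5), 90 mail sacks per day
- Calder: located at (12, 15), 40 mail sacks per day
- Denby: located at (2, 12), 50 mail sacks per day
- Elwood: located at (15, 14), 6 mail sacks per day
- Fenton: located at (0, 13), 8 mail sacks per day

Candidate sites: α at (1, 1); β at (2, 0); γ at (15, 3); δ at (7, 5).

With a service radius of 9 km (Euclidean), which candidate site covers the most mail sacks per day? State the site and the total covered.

Coverage radius r = 9 km; a point is covered iff (Δx)²+(Δy)² ≤ 9² = 81.
  α (1, 1): covers {Brookfield} → 90
  β (2, 0): covers {Brookfield} → 90
  γ (15, 3): covers {Ashton} → 6
  δ (7, 5): covers {Ashton, Brookfield, Denby} → 146
Maximum coverage at δ: 146 mail sacks per day.

δ, covering 146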